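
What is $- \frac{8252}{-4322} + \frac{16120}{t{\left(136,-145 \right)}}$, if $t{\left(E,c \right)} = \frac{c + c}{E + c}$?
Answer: $\frac{31471442}{62669} \approx 502.19$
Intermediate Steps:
$t{\left(E,c \right)} = \frac{2 c}{E + c}$
$- \frac{8252}{-4322} + \frac{16120}{t{\left(136,-145 \right)}} = - \frac{8252}{-4322} + \frac{16120}{2 \left(-145\right) \frac{1}{136 - 145}} = \left(-8252\right) \left(- \frac{1}{4322}\right) + \frac{16120}{2 \left(-145\right) \frac{1}{-9}} = \frac{4126}{2161} + \frac{16120}{2 \left(-145\right) \left(- \frac{1}{9}\right)} = \frac{4126}{2161} + \frac{16120}{\frac{290}{9}} = \frac{4126}{2161} + 16120 \cdot \frac{9}{290} = \frac{4126}{2161} + \frac{14508}{29} = \frac{31471442}{62669}$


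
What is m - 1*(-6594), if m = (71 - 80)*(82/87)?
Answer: 190980/29 ≈ 6585.5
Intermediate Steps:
m = -246/29 (m = -738/87 = -9*82/87 = -246/29 ≈ -8.4828)
m - 1*(-6594) = -246/29 - 1*(-6594) = -246/29 + 6594 = 190980/29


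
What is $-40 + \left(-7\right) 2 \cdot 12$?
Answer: $-208$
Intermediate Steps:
$-40 + \left(-7\right) 2 \cdot 12 = -40 - 168 = -208$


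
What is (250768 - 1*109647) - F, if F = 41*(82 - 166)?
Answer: 144565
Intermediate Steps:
F = -3444 (F = 41*(-84) = -3444)
(250768 - 1*109647) - F = (250768 - 1*109647) - 1*(-3444) = (250768 - 109647) + 3444 = 141121 + 3444 = 144565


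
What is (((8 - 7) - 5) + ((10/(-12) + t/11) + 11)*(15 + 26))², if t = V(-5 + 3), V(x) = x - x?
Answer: 6135529/36 ≈ 1.7043e+5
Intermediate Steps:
V(x) = 0
t = 0
(((8 - 7) - 5) + ((10/(-12) + t/11) + 11)*(15 + 26))² = (((8 - 7) - 5) + ((10/(-12) + 0/11) + 11)*(15 + 26))² = ((1 - 5) + ((10*(-1/12) + 0*(1/11)) + 11)*41)² = (-4 + ((-⅚ + 0) + 11)*41)² = (-4 + (-⅚ + 11)*41)² = (-4 + (61/6)*41)² = (-4 + 2501/6)² = (2477/6)² = 6135529/36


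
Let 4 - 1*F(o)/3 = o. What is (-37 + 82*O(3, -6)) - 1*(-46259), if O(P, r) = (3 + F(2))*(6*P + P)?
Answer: 61720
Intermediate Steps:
F(o) = 12 - 3*o
O(P, r) = 63*P (O(P, r) = (3 + (12 - 3*2))*(6*P + P) = (3 + (12 - 6))*(7*P) = (3 + 6)*(7*P) = 9*(7*P) = 63*P)
(-37 + 82*O(3, -6)) - 1*(-46259) = (-37 + 82*(63*3)) - 1*(-46259) = (-37 + 82*189) + 46259 = (-37 + 15498) + 46259 = 15461 + 46259 = 61720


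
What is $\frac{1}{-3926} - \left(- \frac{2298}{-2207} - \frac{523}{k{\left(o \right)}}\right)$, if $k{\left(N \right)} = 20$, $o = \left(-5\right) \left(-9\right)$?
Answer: $\frac{2175572793}{86646820} \approx 25.109$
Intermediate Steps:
$o = 45$
$\frac{1}{-3926} - \left(- \frac{2298}{-2207} - \frac{523}{k{\left(o \right)}}\right) = \frac{1}{-3926} - \left(- \frac{2298}{-2207} - \frac{523}{20}\right) = - \frac{1}{3926} - \left(\left(-2298\right) \left(- \frac{1}{2207}\right) - \frac{523}{20}\right) = - \frac{1}{3926} - \left(\frac{2298}{2207} - \frac{523}{20}\right) = - \frac{1}{3926} - - \frac{1108301}{44140} = - \frac{1}{3926} + \frac{1108301}{44140} = \frac{2175572793}{86646820}$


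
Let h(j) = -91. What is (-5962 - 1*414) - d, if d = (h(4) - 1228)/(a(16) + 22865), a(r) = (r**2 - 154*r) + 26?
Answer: -131873489/20683 ≈ -6375.9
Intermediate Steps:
a(r) = 26 + r**2 - 154*r
d = -1319/20683 (d = (-91 - 1228)/((26 + 16**2 - 154*16) + 22865) = -1319/((26 + 256 - 2464) + 22865) = -1319/(-2182 + 22865) = -1319/20683 ≈ -0.063772)
(-5962 - 1*414) - d = (-5962 - 1*414) - 1*(-1319/20683) = (-5962 - 414) + 1319/20683 = -6376 + 1319/20683 = -131873489/20683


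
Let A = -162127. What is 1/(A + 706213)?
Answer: 1/544086 ≈ 1.8379e-6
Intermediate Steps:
1/(A + 706213) = 1/(-162127 + 706213) = 1/544086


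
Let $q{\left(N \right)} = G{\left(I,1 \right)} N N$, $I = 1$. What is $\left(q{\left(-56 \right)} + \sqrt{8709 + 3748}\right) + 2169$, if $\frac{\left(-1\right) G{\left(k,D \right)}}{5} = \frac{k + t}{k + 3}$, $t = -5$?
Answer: $17849 + \sqrt{12457} \approx 17961.0$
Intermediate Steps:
$G{\left(k,D \right)} = - \frac{5 \left(-5 + k\right)}{3 + k}$ ($G{\left(k,D \right)} = - 5 \frac{k - 5}{k + 3} = - 5 \frac{-5 + k}{3 + k} = - \frac{5 \left(-5 + k\right)}{3 + k}$)
$q{\left(N \right)} = 5 N^{2}$ ($q{\left(N \right)} = \frac{5 \left(5 - 1\right)}{3 + 1} N N = \frac{5 \left(5 - 1\right)}{4} N^{2} = 5 \cdot \frac{1}{4} \cdot 4 N^{2} = 5 N^{2}$)
$\left(q{\left(-56 \right)} + \sqrt{8709 + 3748}\right) + 2169 = \left(5 \left(-56\right)^{2} + \sqrt{8709 + 3748}\right) + 2169 = \left(5 \cdot 3136 + \sqrt{12457}\right) + 2169 = \left(15680 + \sqrt{12457}\right) + 2169 = 17849 + \sqrt{12457}$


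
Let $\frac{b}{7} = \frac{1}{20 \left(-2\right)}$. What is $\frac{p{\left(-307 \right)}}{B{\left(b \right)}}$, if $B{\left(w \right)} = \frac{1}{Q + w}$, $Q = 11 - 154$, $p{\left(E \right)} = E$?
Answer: $\frac{1758189}{40} \approx 43955.0$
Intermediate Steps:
$Q = -143$ ($Q = 11 - 154 = -143$)
$b = - \frac{7}{40}$ ($b = \frac{7}{20 \left(-2\right)} = \frac{7}{-40} = 7 \left(- \frac{1}{40}\right) = - \frac{7}{40} \approx -0.175$)
$B{\left(w \right)} = \frac{1}{-143 + w}$
$\frac{p{\left(-307 \right)}}{B{\left(b \right)}} = - \frac{307}{\frac{1}{-143 - \frac{7}{40}}} = - \frac{307}{\frac{1}{- \frac{5727}{40}}} = - \frac{307}{- \frac{40}{5727}} = \left(-307\right) \left(- \frac{5727}{40}\right) = \frac{1758189}{40}$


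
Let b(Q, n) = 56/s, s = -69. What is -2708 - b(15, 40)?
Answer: -186796/69 ≈ -2707.2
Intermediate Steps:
b(Q, n) = -56/69 (b(Q, n) = 56/(-69) = 56*(-1/69) = -56/69)
-2708 - b(15, 40) = -2708 - 1*(-56/69) = -2708 + 56/69 = -186796/69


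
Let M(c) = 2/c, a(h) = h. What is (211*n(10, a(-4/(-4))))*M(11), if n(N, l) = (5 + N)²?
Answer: 94950/11 ≈ 8631.8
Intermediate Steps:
(211*n(10, a(-4/(-4))))*M(11) = (211*(5 + 10)²)*(2/11) = (211*15²)*(2*(1/11)) = (211*225)*(2/11) = 47475*(2/11) = 94950/11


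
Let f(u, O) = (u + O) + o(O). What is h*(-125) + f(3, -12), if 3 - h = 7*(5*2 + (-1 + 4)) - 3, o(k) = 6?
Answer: 10622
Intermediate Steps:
f(u, O) = 6 + O + u (f(u, O) = (u + O) + 6 = (O + u) + 6 = 6 + O + u)
h = -85 (h = 3 - (7*(5*2 + (-1 + 4)) - 3) = 3 - (7*(10 + 3) - 3) = 3 - (7*13 - 3) = 3 - (91 - 3) = 3 - 1*88 = 3 - 88 = -85)
h*(-125) + f(3, -12) = -85*(-125) + (6 - 12 + 3) = 10625 - 3 = 10622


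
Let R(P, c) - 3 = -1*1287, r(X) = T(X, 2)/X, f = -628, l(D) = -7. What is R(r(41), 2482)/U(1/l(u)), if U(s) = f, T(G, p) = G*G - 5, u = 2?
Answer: 321/157 ≈ 2.0446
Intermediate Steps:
T(G, p) = -5 + G**2 (T(G, p) = G**2 - 5 = -5 + G**2)
r(X) = (-5 + X**2)/X
U(s) = -628
R(P, c) = -1284 (R(P, c) = 3 - 1*1287 = 3 - 1287 = -1284)
R(r(41), 2482)/U(1/l(u)) = -1284/(-628) = -1284*(-1/628) = 321/157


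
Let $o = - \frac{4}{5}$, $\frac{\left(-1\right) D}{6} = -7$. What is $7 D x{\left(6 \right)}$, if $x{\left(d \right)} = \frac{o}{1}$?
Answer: $- \frac{1176}{5} \approx -235.2$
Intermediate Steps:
$D = 42$ ($D = \left(-6\right) \left(-7\right) = 42$)
$o = - \frac{4}{5}$ ($o = \left(-4\right) \frac{1}{5} = - \frac{4}{5} \approx -0.8$)
$x{\left(d \right)} = - \frac{4}{5}$ ($x{\left(d \right)} = - \frac{4}{5 \cdot 1} = \left(- \frac{4}{5}\right) 1 = - \frac{4}{5}$)
$7 D x{\left(6 \right)} = 7 \cdot 42 \left(- \frac{4}{5}\right) = 294 \left(- \frac{4}{5}\right) = - \frac{1176}{5}$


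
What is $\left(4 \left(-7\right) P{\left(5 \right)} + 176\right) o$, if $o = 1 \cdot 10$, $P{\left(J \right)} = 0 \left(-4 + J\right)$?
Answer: $1760$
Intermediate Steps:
$P{\left(J \right)} = 0$
$o = 10$
$\left(4 \left(-7\right) P{\left(5 \right)} + 176\right) o = \left(4 \left(-7\right) 0 + 176\right) 10 = \left(\left(-28\right) 0 + 176\right) 10 = \left(0 + 176\right) 10 = 176 \cdot 10 = 1760$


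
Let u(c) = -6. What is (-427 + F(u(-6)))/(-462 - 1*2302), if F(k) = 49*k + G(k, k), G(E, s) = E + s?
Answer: 733/2764 ≈ 0.26520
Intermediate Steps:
F(k) = 51*k (F(k) = 49*k + (k + k) = 49*k + 2*k = 51*k)
(-427 + F(u(-6)))/(-462 - 1*2302) = (-427 + 51*(-6))/(-462 - 1*2302) = (-427 - 306)/(-462 - 2302) = -733/(-2764) = -733*(-1/2764) = 733/2764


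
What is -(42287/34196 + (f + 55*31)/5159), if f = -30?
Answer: -4110999/2633092 ≈ -1.5613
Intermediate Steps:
-(42287/34196 + (f + 55*31)/5159) = -(42287/34196 + (-30 + 55*31)/5159) = -(42287*(1/34196) + (-30 + 1705)*(1/5159)) = -(42287/34196 + 1675*(1/5159)) = -(42287/34196 + 25/77) = -1*4110999/2633092 = -4110999/2633092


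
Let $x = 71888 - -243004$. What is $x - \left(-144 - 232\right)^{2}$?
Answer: $173516$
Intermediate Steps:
$x = 314892$ ($x = 71888 + 243004 = 314892$)
$x - \left(-144 - 232\right)^{2} = 314892 - \left(-144 - 232\right)^{2} = 314892 - \left(-376\right)^{2} = 314892 - 141376 = 173516$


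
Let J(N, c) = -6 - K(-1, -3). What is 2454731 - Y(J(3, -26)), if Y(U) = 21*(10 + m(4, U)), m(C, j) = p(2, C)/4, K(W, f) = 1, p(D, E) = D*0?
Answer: 2454521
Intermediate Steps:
p(D, E) = 0
m(C, j) = 0 (m(C, j) = 0/4 = 0*(¼) = 0)
J(N, c) = -7 (J(N, c) = -6 - 1*1 = -6 - 1 = -7)
Y(U) = 210 (Y(U) = 21*(10 + 0) = 21*10 = 210)
2454731 - Y(J(3, -26)) = 2454731 - 1*210 = 2454731 - 210 = 2454521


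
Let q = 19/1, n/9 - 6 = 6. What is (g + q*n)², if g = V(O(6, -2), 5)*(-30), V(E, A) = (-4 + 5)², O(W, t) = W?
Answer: 4088484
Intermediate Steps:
n = 108 (n = 54 + 9*6 = 54 + 54 = 108)
q = 19 (q = 19*1 = 19)
V(E, A) = 1 (V(E, A) = 1² = 1)
g = -30 (g = 1*(-30) = -30)
(g + q*n)² = (-30 + 19*108)² = (-30 + 2052)² = 2022² = 4088484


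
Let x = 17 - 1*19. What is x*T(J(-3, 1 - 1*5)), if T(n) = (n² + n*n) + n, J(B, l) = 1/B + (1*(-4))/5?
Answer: -646/225 ≈ -2.8711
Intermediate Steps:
x = -2 (x = 17 - 19 = -2)
J(B, l) = -⅘ + 1/B (J(B, l) = 1/B - 4*⅕ = 1/B - ⅘ = -⅘ + 1/B)
T(n) = n + 2*n² (T(n) = (n² + n²) + n = 2*n² + n = n + 2*n²)
x*T(J(-3, 1 - 1*5)) = -2*(-⅘ + 1/(-3))*(1 + 2*(-⅘ + 1/(-3))) = -2*(-⅘ - ⅓)*(1 + 2*(-⅘ - ⅓)) = -(-34)*(1 + 2*(-17/15))/15 = -(-34)*(1 - 34/15)/15 = -(-34)*(-19)/(15*15) = -2*323/225 = -646/225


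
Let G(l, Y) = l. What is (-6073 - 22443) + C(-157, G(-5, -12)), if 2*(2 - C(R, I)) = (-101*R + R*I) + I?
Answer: -73665/2 ≈ -36833.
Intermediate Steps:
C(R, I) = 2 - I/2 + 101*R/2 - I*R/2 (C(R, I) = 2 - ((-101*R + R*I) + I)/2 = 2 - ((-101*R + I*R) + I)/2 = 2 - (I - 101*R + I*R)/2 = 2 + (-I/2 + 101*R/2 - I*R/2) = 2 - I/2 + 101*R/2 - I*R/2)
(-6073 - 22443) + C(-157, G(-5, -12)) = (-6073 - 22443) + (2 - 1/2*(-5) + (101/2)*(-157) - 1/2*(-5)*(-157)) = -28516 + (2 + 5/2 - 15857/2 - 785/2) = -28516 - 16633/2 = -73665/2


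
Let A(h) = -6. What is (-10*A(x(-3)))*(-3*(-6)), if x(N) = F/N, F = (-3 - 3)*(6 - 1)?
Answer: 1080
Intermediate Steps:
F = -30 (F = -6*5 = -30)
x(N) = -30/N
(-10*A(x(-3)))*(-3*(-6)) = (-10*(-6))*(-3*(-6)) = 60*18 = 1080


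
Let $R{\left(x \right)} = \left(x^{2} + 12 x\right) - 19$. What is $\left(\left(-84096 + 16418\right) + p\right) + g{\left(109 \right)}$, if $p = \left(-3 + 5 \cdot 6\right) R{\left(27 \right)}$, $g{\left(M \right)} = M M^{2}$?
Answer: $1255269$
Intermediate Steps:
$R{\left(x \right)} = -19 + x^{2} + 12 x$
$g{\left(M \right)} = M^{3}$
$p = 27918$ ($p = \left(-3 + 5 \cdot 6\right) \left(-19 + 27^{2} + 12 \cdot 27\right) = \left(-3 + 30\right) \left(-19 + 729 + 324\right) = 27 \cdot 1034 = 27918$)
$\left(\left(-84096 + 16418\right) + p\right) + g{\left(109 \right)} = \left(\left(-84096 + 16418\right) + 27918\right) + 109^{3} = \left(-67678 + 27918\right) + 1295029 = -39760 + 1295029 = 1255269$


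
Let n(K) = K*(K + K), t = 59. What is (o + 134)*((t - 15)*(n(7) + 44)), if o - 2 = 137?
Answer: 1705704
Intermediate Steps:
o = 139 (o = 2 + 137 = 139)
n(K) = 2*K² (n(K) = K*(2*K) = 2*K²)
(o + 134)*((t - 15)*(n(7) + 44)) = (139 + 134)*((59 - 15)*(2*7² + 44)) = 273*(44*(2*49 + 44)) = 273*(44*(98 + 44)) = 273*(44*142) = 273*6248 = 1705704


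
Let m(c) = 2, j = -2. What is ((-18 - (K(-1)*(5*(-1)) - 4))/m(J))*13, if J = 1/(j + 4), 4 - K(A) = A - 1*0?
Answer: 143/2 ≈ 71.500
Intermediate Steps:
K(A) = 4 - A (K(A) = 4 - (A - 1*0) = 4 - (A + 0) = 4 - A)
J = 1/2 (J = 1/(-2 + 4) = 1/2 ≈ 0.50000)
((-18 - (K(-1)*(5*(-1)) - 4))/m(J))*13 = ((-18 - ((4 - 1*(-1))*(5*(-1)) - 4))/2)*13 = ((-18 - ((4 + 1)*(-5) - 4))/2)*13 = ((-18 - (5*(-5) - 4))/2)*13 = ((-18 - (-25 - 4))/2)*13 = ((-18 - 1*(-29))/2)*13 = ((-18 + 29)/2)*13 = ((1/2)*11)*13 = (11/2)*13 = 143/2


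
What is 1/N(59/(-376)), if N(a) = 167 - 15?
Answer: 1/152 ≈ 0.0065789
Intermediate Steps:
N(a) = 152
1/N(59/(-376)) = 1/152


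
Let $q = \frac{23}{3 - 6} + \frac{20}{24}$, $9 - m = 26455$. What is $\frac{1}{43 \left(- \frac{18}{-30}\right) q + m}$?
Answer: $- \frac{10}{266223} \approx -3.7563 \cdot 10^{-5}$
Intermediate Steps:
$m = -26446$ ($m = 9 - 26455 = -26446$)
$q = - \frac{41}{6}$ ($q = \frac{23}{3 - 6} + 20 \cdot \frac{1}{24} = \frac{23}{-3} + \frac{5}{6} = 23 \left(- \frac{1}{3}\right) + \frac{5}{6} = - \frac{23}{3} + \frac{5}{6} = - \frac{41}{6} \approx -6.8333$)
$\frac{1}{43 \left(- \frac{18}{-30}\right) q + m} = \frac{1}{43 \left(- \frac{18}{-30}\right) \left(- \frac{41}{6}\right) - 26446} = \frac{1}{43 \left(\left(-18\right) \left(- \frac{1}{30}\right)\right) \left(- \frac{41}{6}\right) - 26446} = \frac{1}{43 \cdot \frac{3}{5} \left(- \frac{41}{6}\right) - 26446} = \frac{1}{\frac{129}{5} \left(- \frac{41}{6}\right) - 26446} = \frac{1}{- \frac{1763}{10} - 26446} = \frac{1}{- \frac{266223}{10}} = - \frac{10}{266223}$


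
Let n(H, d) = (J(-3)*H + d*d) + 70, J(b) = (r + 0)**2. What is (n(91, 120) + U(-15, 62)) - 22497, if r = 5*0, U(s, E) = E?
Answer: -7965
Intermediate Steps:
r = 0
J(b) = 0 (J(b) = (0 + 0)**2 = 0**2 = 0)
n(H, d) = 70 + d**2 (n(H, d) = (0*H + d*d) + 70 = (0 + d**2) + 70 = d**2 + 70 = 70 + d**2)
(n(91, 120) + U(-15, 62)) - 22497 = ((70 + 120**2) + 62) - 22497 = ((70 + 14400) + 62) - 22497 = (14470 + 62) - 22497 = 14532 - 22497 = -7965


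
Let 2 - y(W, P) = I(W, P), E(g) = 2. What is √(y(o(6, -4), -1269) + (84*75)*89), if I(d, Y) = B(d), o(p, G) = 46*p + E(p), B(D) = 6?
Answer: 2*√140174 ≈ 748.80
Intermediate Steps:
o(p, G) = 2 + 46*p (o(p, G) = 46*p + 2 = 2 + 46*p)
I(d, Y) = 6
y(W, P) = -4 (y(W, P) = 2 - 1*6 = 2 - 6 = -4)
√(y(o(6, -4), -1269) + (84*75)*89) = √(-4 + (84*75)*89) = √(-4 + 6300*89) = √(-4 + 560700) = √560696 = 2*√140174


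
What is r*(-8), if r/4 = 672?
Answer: -21504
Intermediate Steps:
r = 2688 (r = 4*672 = 2688)
r*(-8) = 2688*(-8) = -21504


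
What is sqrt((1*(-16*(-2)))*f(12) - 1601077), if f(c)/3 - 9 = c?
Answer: I*sqrt(1599061) ≈ 1264.5*I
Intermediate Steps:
f(c) = 27 + 3*c
sqrt((1*(-16*(-2)))*f(12) - 1601077) = sqrt((1*(-16*(-2)))*(27 + 3*12) - 1601077) = sqrt((1*32)*(27 + 36) - 1601077) = sqrt(32*63 - 1601077) = sqrt(2016 - 1601077) = sqrt(-1599061) = I*sqrt(1599061)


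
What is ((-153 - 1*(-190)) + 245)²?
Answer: 79524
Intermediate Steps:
((-153 - 1*(-190)) + 245)² = ((-153 + 190) + 245)² = (37 + 245)² = 282² = 79524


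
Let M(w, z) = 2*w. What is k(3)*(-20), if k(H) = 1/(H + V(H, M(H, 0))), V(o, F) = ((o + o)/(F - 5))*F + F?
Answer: -4/9 ≈ -0.44444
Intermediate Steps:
V(o, F) = F + 2*F*o/(-5 + F) (V(o, F) = ((2*o)/(-5 + F))*F + F = (2*o/(-5 + F))*F + F = 2*F*o/(-5 + F) + F = F + 2*F*o/(-5 + F))
k(H) = 1/(H + 2*H*(-5 + 4*H)/(-5 + 2*H)) (k(H) = 1/(H + (2*H)*(-5 + 2*H + 2*H)/(-5 + 2*H)) = 1/(H + (2*H)*(-5 + 4*H)/(-5 + 2*H)) = 1/(H + 2*H*(-5 + 4*H)/(-5 + 2*H)))
k(3)*(-20) = ((⅕)*(-5 + 2*3)/(3*(-3 + 2*3)))*(-20) = ((⅕)*(⅓)*(-5 + 6)/(-3 + 6))*(-20) = ((⅕)*(⅓)*1/3)*(-20) = ((⅕)*(⅓)*(⅓)*1)*(-20) = (1/45)*(-20) = -4/9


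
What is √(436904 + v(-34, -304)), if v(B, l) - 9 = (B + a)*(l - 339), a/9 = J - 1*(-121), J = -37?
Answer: 3*I*√3037 ≈ 165.33*I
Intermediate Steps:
a = 756 (a = 9*(-37 - 1*(-121)) = 9*(-37 + 121) = 9*84 = 756)
v(B, l) = 9 + (-339 + l)*(756 + B) (v(B, l) = 9 + (B + 756)*(l - 339) = 9 + (756 + B)*(-339 + l) = 9 + (-339 + l)*(756 + B))
√(436904 + v(-34, -304)) = √(436904 + (-256275 - 339*(-34) + 756*(-304) - 34*(-304))) = √(436904 + (-256275 + 11526 - 229824 + 10336)) = √(436904 - 464237) = √(-27333) = 3*I*√3037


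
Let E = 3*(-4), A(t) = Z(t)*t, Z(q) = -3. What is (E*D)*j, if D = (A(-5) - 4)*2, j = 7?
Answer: -1848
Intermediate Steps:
A(t) = -3*t
E = -12
D = 22 (D = (-3*(-5) - 4)*2 = (15 - 4)*2 = 11*2 = 22)
(E*D)*j = -12*22*7 = -264*7 = -1848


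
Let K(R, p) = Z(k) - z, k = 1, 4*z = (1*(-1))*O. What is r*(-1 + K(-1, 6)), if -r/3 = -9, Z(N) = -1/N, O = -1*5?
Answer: -351/4 ≈ -87.750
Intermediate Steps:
O = -5
z = 5/4 (z = ((1*(-1))*(-5))/4 = (-1*(-5))/4 = (1/4)*5 = 5/4 ≈ 1.2500)
K(R, p) = -9/4 (K(R, p) = -1/1 - 1*5/4 = -1*1 - 5/4 = -1 - 5/4 = -9/4)
r = 27 (r = -3*(-9) = 27)
r*(-1 + K(-1, 6)) = 27*(-1 - 9/4) = 27*(-13/4) = -351/4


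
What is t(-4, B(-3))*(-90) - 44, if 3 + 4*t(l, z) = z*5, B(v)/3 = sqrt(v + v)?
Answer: 47/2 - 675*I*sqrt(6)/2 ≈ 23.5 - 826.7*I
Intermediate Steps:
B(v) = 3*sqrt(2)*sqrt(v) (B(v) = 3*sqrt(v + v) = 3*sqrt(2*v) = 3*(sqrt(2)*sqrt(v)) = 3*sqrt(2)*sqrt(v))
t(l, z) = -3/4 + 5*z/4 (t(l, z) = -3/4 + (z*5)/4 = -3/4 + (5*z)/4 = -3/4 + 5*z/4)
t(-4, B(-3))*(-90) - 44 = (-3/4 + 5*(3*sqrt(2)*sqrt(-3))/4)*(-90) - 44 = (-3/4 + 5*(3*sqrt(2)*(I*sqrt(3)))/4)*(-90) - 44 = (-3/4 + 5*(3*I*sqrt(6))/4)*(-90) - 44 = (-3/4 + 15*I*sqrt(6)/4)*(-90) - 44 = (135/2 - 675*I*sqrt(6)/2) - 44 = 47/2 - 675*I*sqrt(6)/2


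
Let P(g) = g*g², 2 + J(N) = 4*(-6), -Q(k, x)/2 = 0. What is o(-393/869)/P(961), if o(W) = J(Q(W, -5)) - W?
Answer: -22201/771240698789 ≈ -2.8786e-8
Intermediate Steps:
Q(k, x) = 0 (Q(k, x) = -2*0 = 0)
J(N) = -26 (J(N) = -2 + 4*(-6) = -2 - 24 = -26)
P(g) = g³
o(W) = -26 - W
o(-393/869)/P(961) = (-26 - (-393)/869)/(961³) = (-26 - (-393)/869)/887503681 = (-26 - 1*(-393/869))*(1/887503681) = (-26 + 393/869)*(1/887503681) = -22201/869*1/887503681 = -22201/771240698789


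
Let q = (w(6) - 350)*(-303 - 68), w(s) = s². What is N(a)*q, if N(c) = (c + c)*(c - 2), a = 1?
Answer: -232988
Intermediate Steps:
N(c) = 2*c*(-2 + c) (N(c) = (2*c)*(-2 + c) = 2*c*(-2 + c))
q = 116494 (q = (6² - 350)*(-303 - 68) = (36 - 350)*(-371) = -314*(-371) = 116494)
N(a)*q = (2*1*(-2 + 1))*116494 = (2*1*(-1))*116494 = -2*116494 = -232988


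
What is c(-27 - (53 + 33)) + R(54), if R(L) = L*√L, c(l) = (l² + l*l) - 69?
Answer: 25469 + 162*√6 ≈ 25866.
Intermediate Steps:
c(l) = -69 + 2*l² (c(l) = (l² + l²) - 69 = 2*l² - 69 = -69 + 2*l²)
R(L) = L^(3/2)
c(-27 - (53 + 33)) + R(54) = (-69 + 2*(-27 - (53 + 33))²) + 54^(3/2) = (-69 + 2*(-27 - 1*86)²) + 162*√6 = (-69 + 2*(-27 - 86)²) + 162*√6 = (-69 + 2*(-113)²) + 162*√6 = (-69 + 2*12769) + 162*√6 = (-69 + 25538) + 162*√6 = 25469 + 162*√6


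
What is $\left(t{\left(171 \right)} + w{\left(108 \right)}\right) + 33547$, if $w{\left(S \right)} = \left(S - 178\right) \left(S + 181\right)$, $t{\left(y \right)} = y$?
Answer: $13488$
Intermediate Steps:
$w{\left(S \right)} = \left(-178 + S\right) \left(181 + S\right)$
$\left(t{\left(171 \right)} + w{\left(108 \right)}\right) + 33547 = \left(171 + \left(-32218 + 108^{2} + 3 \cdot 108\right)\right) + 33547 = \left(171 + \left(-32218 + 11664 + 324\right)\right) + 33547 = \left(171 - 20230\right) + 33547 = -20059 + 33547 = 13488$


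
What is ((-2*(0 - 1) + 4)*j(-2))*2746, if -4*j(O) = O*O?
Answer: -16476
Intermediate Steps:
j(O) = -O²/4 (j(O) = -O*O/4 = -O²/4)
((-2*(0 - 1) + 4)*j(-2))*2746 = ((-2*(0 - 1) + 4)*(-¼*(-2)²))*2746 = ((-2*(-1) + 4)*(-¼*4))*2746 = ((2 + 4)*(-1))*2746 = (6*(-1))*2746 = -6*2746 = -16476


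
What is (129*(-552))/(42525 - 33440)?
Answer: -3096/395 ≈ -7.8380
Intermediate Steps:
(129*(-552))/(42525 - 33440) = -71208/9085 = -71208*1/9085 = -3096/395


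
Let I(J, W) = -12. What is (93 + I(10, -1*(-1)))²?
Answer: 6561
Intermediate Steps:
(93 + I(10, -1*(-1)))² = (93 - 12)² = 81² = 6561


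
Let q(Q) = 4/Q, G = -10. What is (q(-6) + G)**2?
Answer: 1024/9 ≈ 113.78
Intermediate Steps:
(q(-6) + G)**2 = (4/(-6) - 10)**2 = (4*(-1/6) - 10)**2 = (-2/3 - 10)**2 = (-32/3)**2 = 1024/9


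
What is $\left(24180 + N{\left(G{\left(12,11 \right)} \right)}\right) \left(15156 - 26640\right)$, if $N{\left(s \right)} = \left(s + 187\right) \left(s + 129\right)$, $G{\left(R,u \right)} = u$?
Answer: $-596019600$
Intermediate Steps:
$N{\left(s \right)} = \left(129 + s\right) \left(187 + s\right)$ ($N{\left(s \right)} = \left(187 + s\right) \left(129 + s\right) = \left(129 + s\right) \left(187 + s\right)$)
$\left(24180 + N{\left(G{\left(12,11 \right)} \right)}\right) \left(15156 - 26640\right) = \left(24180 + \left(24123 + 11^{2} + 316 \cdot 11\right)\right) \left(15156 - 26640\right) = \left(24180 + \left(24123 + 121 + 3476\right)\right) \left(-11484\right) = \left(24180 + 27720\right) \left(-11484\right) = 51900 \left(-11484\right) = -596019600$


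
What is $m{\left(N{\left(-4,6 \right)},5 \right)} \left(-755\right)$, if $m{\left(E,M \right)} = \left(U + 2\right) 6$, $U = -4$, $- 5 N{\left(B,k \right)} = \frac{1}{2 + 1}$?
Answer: $9060$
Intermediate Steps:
$N{\left(B,k \right)} = - \frac{1}{15}$ ($N{\left(B,k \right)} = - \frac{1}{5 \left(2 + 1\right)} = - \frac{1}{5 \cdot 3} = \left(- \frac{1}{5}\right) \frac{1}{3} = - \frac{1}{15}$)
$m{\left(E,M \right)} = -12$ ($m{\left(E,M \right)} = \left(-4 + 2\right) 6 = \left(-2\right) 6 = -12$)
$m{\left(N{\left(-4,6 \right)},5 \right)} \left(-755\right) = \left(-12\right) \left(-755\right) = 9060$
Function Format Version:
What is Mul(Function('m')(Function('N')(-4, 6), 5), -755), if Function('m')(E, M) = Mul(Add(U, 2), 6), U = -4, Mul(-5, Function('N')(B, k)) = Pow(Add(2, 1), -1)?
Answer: 9060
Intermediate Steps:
Function('N')(B, k) = Rational(-1, 15) (Function('N')(B, k) = Mul(Rational(-1, 5), Pow(Add(2, 1), -1)) = Mul(Rational(-1, 5), Pow(3, -1)) = Mul(Rational(-1, 5), Rational(1, 3)) = Rational(-1, 15))
Function('m')(E, M) = -12 (Function('m')(E, M) = Mul(Add(-4, 2), 6) = Mul(-2, 6) = -12)
Mul(Function('m')(Function('N')(-4, 6), 5), -755) = Mul(-12, -755) = 9060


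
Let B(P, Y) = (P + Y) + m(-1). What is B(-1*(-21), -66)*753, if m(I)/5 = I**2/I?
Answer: -37650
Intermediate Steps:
m(I) = 5*I (m(I) = 5*(I**2/I) = 5*I)
B(P, Y) = -5 + P + Y (B(P, Y) = (P + Y) + 5*(-1) = (P + Y) - 5 = -5 + P + Y)
B(-1*(-21), -66)*753 = (-5 - 1*(-21) - 66)*753 = (-5 + 21 - 66)*753 = -50*753 = -37650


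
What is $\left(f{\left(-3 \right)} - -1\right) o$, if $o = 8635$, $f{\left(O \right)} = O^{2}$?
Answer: $86350$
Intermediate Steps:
$\left(f{\left(-3 \right)} - -1\right) o = \left(\left(-3\right)^{2} - -1\right) 8635 = \left(9 + 1\right) 8635 = 10 \cdot 8635 = 86350$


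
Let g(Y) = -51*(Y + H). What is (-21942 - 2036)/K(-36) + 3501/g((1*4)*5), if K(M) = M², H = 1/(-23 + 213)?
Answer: -306124751/13957272 ≈ -21.933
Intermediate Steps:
H = 1/190 ≈ 0.0052632
g(Y) = -51/190 - 51*Y (g(Y) = -51*(Y + 1/190) = -51*(1/190 + Y) = -51/190 - 51*Y)
(-21942 - 2036)/K(-36) + 3501/g((1*4)*5) = (-21942 - 2036)/((-36)²) + 3501/(-51/190 - 51*1*4*5) = -23978/1296 + 3501/(-51/190 - 204*5) = -23978*1/1296 + 3501/(-51/190 - 51*20) = -11989/648 + 3501/(-51/190 - 1020) = -11989/648 + 3501/(-193851/190) = -11989/648 + 3501*(-190/193851) = -11989/648 - 73910/21539 = -306124751/13957272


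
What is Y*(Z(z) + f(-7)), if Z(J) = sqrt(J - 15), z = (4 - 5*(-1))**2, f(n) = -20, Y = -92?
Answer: 1840 - 92*sqrt(66) ≈ 1092.6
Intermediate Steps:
z = 81 (z = (4 + 5)**2 = 9**2 = 81)
Z(J) = sqrt(-15 + J)
Y*(Z(z) + f(-7)) = -92*(sqrt(-15 + 81) - 20) = -92*(sqrt(66) - 20) = -92*(-20 + sqrt(66)) = 1840 - 92*sqrt(66)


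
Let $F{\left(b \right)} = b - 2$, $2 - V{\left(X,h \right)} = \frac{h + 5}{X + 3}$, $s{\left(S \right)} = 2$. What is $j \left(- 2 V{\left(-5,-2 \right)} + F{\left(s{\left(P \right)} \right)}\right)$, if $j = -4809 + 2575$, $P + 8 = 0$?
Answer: $15638$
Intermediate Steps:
$P = -8$ ($P = -8 + 0 = -8$)
$V{\left(X,h \right)} = 2 - \frac{5 + h}{3 + X}$ ($V{\left(X,h \right)} = 2 - \frac{h + 5}{X + 3} = 2 - \frac{5 + h}{3 + X}$)
$F{\left(b \right)} = -2 + b$ ($F{\left(b \right)} = b - 2 = -2 + b$)
$j = -2234$
$j \left(- 2 V{\left(-5,-2 \right)} + F{\left(s{\left(P \right)} \right)}\right) = - 2234 \left(- 2 \frac{1 - -2 + 2 \left(-5\right)}{3 - 5} + \left(-2 + 2\right)\right) = - 2234 \left(- 2 \frac{1 + 2 - 10}{-2} + 0\right) = - 2234 \left(- 2 \left(\left(- \frac{1}{2}\right) \left(-7\right)\right) + 0\right) = - 2234 \left(\left(-2\right) \frac{7}{2} + 0\right) = - 2234 \left(-7 + 0\right) = \left(-2234\right) \left(-7\right) = 15638$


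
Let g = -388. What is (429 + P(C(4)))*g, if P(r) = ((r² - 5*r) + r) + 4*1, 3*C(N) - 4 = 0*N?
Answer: -1499620/9 ≈ -1.6662e+5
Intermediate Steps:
C(N) = 4/3 (C(N) = 4/3 + (0*N)/3 = 4/3 + (⅓)*0 = 4/3 + 0 = 4/3)
P(r) = 4 + r² - 4*r (P(r) = (r² - 4*r) + 4 = 4 + r² - 4*r)
(429 + P(C(4)))*g = (429 + (4 + (4/3)² - 4*4/3))*(-388) = (429 + (4 + 16/9 - 16/3))*(-388) = (429 + 4/9)*(-388) = (3865/9)*(-388) = -1499620/9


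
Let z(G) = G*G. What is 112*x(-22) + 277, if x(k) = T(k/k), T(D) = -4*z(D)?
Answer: -171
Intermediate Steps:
z(G) = G**2
T(D) = -4*D**2
x(k) = -4 (x(k) = -4*(k/k)**2 = -4*1**2 = -4*1 = -4)
112*x(-22) + 277 = 112*(-4) + 277 = -448 + 277 = -171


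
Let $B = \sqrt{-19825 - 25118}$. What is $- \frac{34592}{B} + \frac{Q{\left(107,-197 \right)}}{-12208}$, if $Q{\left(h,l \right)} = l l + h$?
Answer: $- \frac{9729}{3052} + \frac{34592 i \sqrt{44943}}{44943} \approx -3.1877 + 163.17 i$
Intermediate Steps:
$B = i \sqrt{44943}$ ($B = \sqrt{-44943} = i \sqrt{44943} \approx 212.0 i$)
$Q{\left(h,l \right)} = h + l^{2}$ ($Q{\left(h,l \right)} = l^{2} + h = h + l^{2}$)
$- \frac{34592}{B} + \frac{Q{\left(107,-197 \right)}}{-12208} = - \frac{34592}{i \sqrt{44943}} + \frac{107 + \left(-197\right)^{2}}{-12208} = - 34592 \left(- \frac{i \sqrt{44943}}{44943}\right) + \left(107 + 38809\right) \left(- \frac{1}{12208}\right) = \frac{34592 i \sqrt{44943}}{44943} + 38916 \left(- \frac{1}{12208}\right) = \frac{34592 i \sqrt{44943}}{44943} - \frac{9729}{3052} = - \frac{9729}{3052} + \frac{34592 i \sqrt{44943}}{44943}$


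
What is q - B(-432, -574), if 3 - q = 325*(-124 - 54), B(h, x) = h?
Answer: 58285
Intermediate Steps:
q = 57853 (q = 3 - 325*(-124 - 54) = 3 - 325*(-178) = 3 - 1*(-57850) = 3 + 57850 = 57853)
q - B(-432, -574) = 57853 - 1*(-432) = 57853 + 432 = 58285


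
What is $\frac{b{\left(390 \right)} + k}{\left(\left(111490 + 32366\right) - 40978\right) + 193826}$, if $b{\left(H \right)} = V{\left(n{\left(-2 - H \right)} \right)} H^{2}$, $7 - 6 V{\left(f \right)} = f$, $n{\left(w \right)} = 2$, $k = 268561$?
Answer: $\frac{395311}{296704} \approx 1.3323$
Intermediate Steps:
$V{\left(f \right)} = \frac{7}{6} - \frac{f}{6}$
$b{\left(H \right)} = \frac{5 H^{2}}{6}$ ($b{\left(H \right)} = \left(\frac{7}{6} - \frac{1}{3}\right) H^{2} = \frac{5 H^{2}}{6}$)
$\frac{b{\left(390 \right)} + k}{\left(\left(111490 + 32366\right) - 40978\right) + 193826} = \frac{\frac{5 \cdot 390^{2}}{6} + 268561}{\left(\left(111490 + 32366\right) - 40978\right) + 193826} = \frac{\frac{5}{6} \cdot 152100 + 268561}{\left(143856 - 40978\right) + 193826} = \frac{126750 + 268561}{102878 + 193826} = \frac{395311}{296704}$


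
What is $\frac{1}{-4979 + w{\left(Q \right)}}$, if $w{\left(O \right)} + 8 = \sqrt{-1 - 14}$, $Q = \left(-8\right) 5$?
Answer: $- \frac{4987}{24870184} - \frac{i \sqrt{15}}{24870184} \approx -0.00020052 - 1.5573 \cdot 10^{-7} i$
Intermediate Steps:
$Q = -40$
$w{\left(O \right)} = -8 + i \sqrt{15}$ ($w{\left(O \right)} = -8 + \sqrt{-1 - 14} = -8 + \sqrt{-15} = -8 + i \sqrt{15}$)
$\frac{1}{-4979 + w{\left(Q \right)}} = \frac{1}{-4979 - \left(8 - i \sqrt{15}\right)} = \frac{1}{-4987 + i \sqrt{15}}$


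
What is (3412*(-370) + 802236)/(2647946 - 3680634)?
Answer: 115051/258172 ≈ 0.44564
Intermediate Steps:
(3412*(-370) + 802236)/(2647946 - 3680634) = (-1262440 + 802236)/(-1032688) = -460204*(-1/1032688) = 115051/258172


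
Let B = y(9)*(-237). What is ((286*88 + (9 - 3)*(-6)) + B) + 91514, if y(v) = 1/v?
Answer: 349859/3 ≈ 1.1662e+5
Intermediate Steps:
B = -79/3 (B = -237/9 = (1/9)*(-237) = -79/3 ≈ -26.333)
((286*88 + (9 - 3)*(-6)) + B) + 91514 = ((286*88 + (9 - 3)*(-6)) - 79/3) + 91514 = ((25168 + 6*(-6)) - 79/3) + 91514 = ((25168 - 36) - 79/3) + 91514 = (25132 - 79/3) + 91514 = 75317/3 + 91514 = 349859/3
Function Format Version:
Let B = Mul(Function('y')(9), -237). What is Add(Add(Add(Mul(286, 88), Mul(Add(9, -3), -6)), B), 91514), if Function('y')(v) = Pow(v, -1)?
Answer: Rational(349859, 3) ≈ 1.1662e+5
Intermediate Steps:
B = Rational(-79, 3) (B = Mul(Pow(9, -1), -237) = Mul(Rational(1, 9), -237) = Rational(-79, 3) ≈ -26.333)
Add(Add(Add(Mul(286, 88), Mul(Add(9, -3), -6)), B), 91514) = Add(Add(Add(Mul(286, 88), Mul(Add(9, -3), -6)), Rational(-79, 3)), 91514) = Add(Add(Add(25168, Mul(6, -6)), Rational(-79, 3)), 91514) = Add(Add(Add(25168, -36), Rational(-79, 3)), 91514) = Add(Add(25132, Rational(-79, 3)), 91514) = Add(Rational(75317, 3), 91514) = Rational(349859, 3)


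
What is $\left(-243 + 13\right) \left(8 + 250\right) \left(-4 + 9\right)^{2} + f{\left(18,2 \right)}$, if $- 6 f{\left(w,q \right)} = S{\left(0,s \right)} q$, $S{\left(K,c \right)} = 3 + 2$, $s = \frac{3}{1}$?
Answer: $- \frac{4450505}{3} \approx -1.4835 \cdot 10^{6}$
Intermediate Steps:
$s = 3$ ($s = 3 \cdot 1 = 3$)
$S{\left(K,c \right)} = 5$
$f{\left(w,q \right)} = - \frac{5 q}{6}$
$\left(-243 + 13\right) \left(8 + 250\right) \left(-4 + 9\right)^{2} + f{\left(18,2 \right)} = \left(-243 + 13\right) \left(8 + 250\right) \left(-4 + 9\right)^{2} - \frac{5}{3} = \left(-230\right) 258 \cdot 5^{2} - \frac{5}{3} = \left(-59340\right) 25 - \frac{5}{3} = -1483500 - \frac{5}{3} = - \frac{4450505}{3}$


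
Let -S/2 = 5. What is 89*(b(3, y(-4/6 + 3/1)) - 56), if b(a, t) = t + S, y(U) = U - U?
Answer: -5874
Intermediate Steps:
y(U) = 0
S = -10 (S = -2*5 = -10)
b(a, t) = -10 + t (b(a, t) = t - 10 = -10 + t)
89*(b(3, y(-4/6 + 3/1)) - 56) = 89*((-10 + 0) - 56) = 89*(-10 - 56) = 89*(-66) = -5874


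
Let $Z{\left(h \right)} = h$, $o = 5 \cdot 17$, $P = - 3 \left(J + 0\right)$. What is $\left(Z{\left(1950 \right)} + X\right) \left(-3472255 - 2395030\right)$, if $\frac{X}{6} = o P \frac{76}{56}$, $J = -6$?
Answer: $- \frac{591774365100}{7} \approx -8.4539 \cdot 10^{10}$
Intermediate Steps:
$P = 18$ ($P = - 3 \left(-6 + 0\right) = \left(-3\right) \left(-6\right) = 18$)
$o = 85$
$X = \frac{87210}{7}$ ($X = 6 \cdot 85 \cdot 18 \cdot \frac{76}{56} = 6 \cdot 1530 \cdot 76 \cdot \frac{1}{56} = 6 \cdot 1530 \cdot \frac{19}{14} = 6 \cdot \frac{14535}{7} = \frac{87210}{7} \approx 12459.0$)
$\left(Z{\left(1950 \right)} + X\right) \left(-3472255 - 2395030\right) = \left(1950 + \frac{87210}{7}\right) \left(-3472255 - 2395030\right) = \frac{100860}{7} \left(-5867285\right) = - \frac{591774365100}{7}$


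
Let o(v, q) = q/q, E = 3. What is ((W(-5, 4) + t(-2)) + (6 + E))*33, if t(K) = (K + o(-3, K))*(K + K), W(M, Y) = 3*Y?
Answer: 825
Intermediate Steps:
o(v, q) = 1
t(K) = 2*K*(1 + K) (t(K) = (K + 1)*(K + K) = (1 + K)*(2*K) = 2*K*(1 + K))
((W(-5, 4) + t(-2)) + (6 + E))*33 = ((3*4 + 2*(-2)*(1 - 2)) + (6 + 3))*33 = ((12 + 2*(-2)*(-1)) + 9)*33 = ((12 + 4) + 9)*33 = (16 + 9)*33 = 25*33 = 825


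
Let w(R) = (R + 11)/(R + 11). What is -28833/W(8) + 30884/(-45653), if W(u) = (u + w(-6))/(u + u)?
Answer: -7020428380/136959 ≈ -51259.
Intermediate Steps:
w(R) = 1 (w(R) = (11 + R)/(11 + R) = 1)
W(u) = (1 + u)/(2*u) (W(u) = (u + 1)/(u + u) = (1 + u)/((2*u)) = (1 + u)*(1/(2*u)) = (1 + u)/(2*u))
-28833/W(8) + 30884/(-45653) = -28833*16/(1 + 8) + 30884/(-45653) = -28833/((1/2)*(1/8)*9) + 30884*(-1/45653) = -28833/9/16 - 30884/45653 = -28833*16/9 - 30884/45653 = -153776/3 - 30884/45653 = -7020428380/136959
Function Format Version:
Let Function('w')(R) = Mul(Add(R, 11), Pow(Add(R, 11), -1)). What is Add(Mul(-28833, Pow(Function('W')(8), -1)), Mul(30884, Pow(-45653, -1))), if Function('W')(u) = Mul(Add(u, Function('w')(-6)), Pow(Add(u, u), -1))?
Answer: Rational(-7020428380, 136959) ≈ -51259.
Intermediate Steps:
Function('w')(R) = 1 (Function('w')(R) = Mul(Add(11, R), Pow(Add(11, R), -1)) = 1)
Function('W')(u) = Mul(Rational(1, 2), Pow(u, -1), Add(1, u)) (Function('W')(u) = Mul(Add(u, 1), Pow(Add(u, u), -1)) = Mul(Add(1, u), Pow(Mul(2, u), -1)) = Mul(Add(1, u), Mul(Rational(1, 2), Pow(u, -1))) = Mul(Rational(1, 2), Pow(u, -1), Add(1, u)))
Add(Mul(-28833, Pow(Function('W')(8), -1)), Mul(30884, Pow(-45653, -1))) = Add(Mul(-28833, Pow(Mul(Rational(1, 2), Pow(8, -1), Add(1, 8)), -1)), Mul(30884, Pow(-45653, -1))) = Add(Mul(-28833, Pow(Mul(Rational(1, 2), Rational(1, 8), 9), -1)), Mul(30884, Rational(-1, 45653))) = Add(Mul(-28833, Pow(Rational(9, 16), -1)), Rational(-30884, 45653)) = Add(Mul(-28833, Rational(16, 9)), Rational(-30884, 45653)) = Add(Rational(-153776, 3), Rational(-30884, 45653)) = Rational(-7020428380, 136959)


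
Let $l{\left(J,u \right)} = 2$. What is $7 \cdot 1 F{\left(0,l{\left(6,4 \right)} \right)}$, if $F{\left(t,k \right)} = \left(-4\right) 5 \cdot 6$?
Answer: $-840$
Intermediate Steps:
$F{\left(t,k \right)} = -120$ ($F{\left(t,k \right)} = \left(-20\right) 6 = -120$)
$7 \cdot 1 F{\left(0,l{\left(6,4 \right)} \right)} = 7 \cdot 1 \left(-120\right) = 7 \left(-120\right) = -840$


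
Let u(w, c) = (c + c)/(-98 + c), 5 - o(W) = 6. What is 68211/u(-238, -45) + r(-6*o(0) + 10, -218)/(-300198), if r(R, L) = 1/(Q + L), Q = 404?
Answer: 30257893337953/279184140 ≈ 1.0838e+5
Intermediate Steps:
o(W) = -1 (o(W) = 5 - 1*6 = 5 - 6 = -1)
u(w, c) = 2*c/(-98 + c) (u(w, c) = (2*c)/(-98 + c) = 2*c/(-98 + c))
r(R, L) = 1/(404 + L)
68211/u(-238, -45) + r(-6*o(0) + 10, -218)/(-300198) = 68211/((2*(-45)/(-98 - 45))) + 1/((404 - 218)*(-300198)) = 68211/((2*(-45)/(-143))) - 1/300198/186 = 68211/((2*(-45)*(-1/143))) + (1/186)*(-1/300198) = 68211/(90/143) - 1/55836828 = 68211*(143/90) - 1/55836828 = 1083797/10 - 1/55836828 = 30257893337953/279184140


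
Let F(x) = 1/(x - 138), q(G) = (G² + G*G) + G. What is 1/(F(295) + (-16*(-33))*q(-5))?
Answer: 157/3730321 ≈ 4.2088e-5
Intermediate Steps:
q(G) = G + 2*G² (q(G) = (G² + G²) + G = 2*G² + G = G + 2*G²)
F(x) = 1/(-138 + x)
1/(F(295) + (-16*(-33))*q(-5)) = 1/(1/(-138 + 295) + (-16*(-33))*(-5*(1 + 2*(-5)))) = 1/(1/157 + 528*(-5*(1 - 10))) = 1/(1/157 + 528*(-5*(-9))) = 1/(1/157 + 528*45) = 1/(1/157 + 23760) = 1/(3730321/157) = 157/3730321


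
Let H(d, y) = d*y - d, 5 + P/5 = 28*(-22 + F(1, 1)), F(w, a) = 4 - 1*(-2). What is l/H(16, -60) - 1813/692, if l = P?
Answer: -50527/168848 ≈ -0.29925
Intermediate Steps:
F(w, a) = 6 (F(w, a) = 4 + 2 = 6)
P = -2265 (P = -25 + 5*(28*(-22 + 6)) = -25 + 5*(28*(-16)) = -25 + 5*(-448) = -25 - 2240 = -2265)
l = -2265
H(d, y) = -d + d*y
l/H(16, -60) - 1813/692 = -2265*1/(16*(-1 - 60)) - 1813/692 = -2265/(16*(-61)) - 1813*1/692 = -2265/(-976) - 1813/692 = -2265*(-1/976) - 1813/692 = 2265/976 - 1813/692 = -50527/168848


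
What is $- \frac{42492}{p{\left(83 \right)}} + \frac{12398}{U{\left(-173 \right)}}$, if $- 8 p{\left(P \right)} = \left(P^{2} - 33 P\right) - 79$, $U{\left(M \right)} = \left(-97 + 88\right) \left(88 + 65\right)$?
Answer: $\frac{139206538}{1868589} \approx 74.498$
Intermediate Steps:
$U{\left(M \right)} = -1377$ ($U{\left(M \right)} = \left(-9\right) 153 = -1377$)
$p{\left(P \right)} = \frac{79}{8} - \frac{P^{2}}{8} + \frac{33 P}{8}$ ($p{\left(P \right)} = - \frac{\left(P^{2} - 33 P\right) - 79}{8} = - \frac{-79 + P^{2} - 33 P}{8} = \frac{79}{8} - \frac{P^{2}}{8} + \frac{33 P}{8}$)
$- \frac{42492}{p{\left(83 \right)}} + \frac{12398}{U{\left(-173 \right)}} = - \frac{42492}{\frac{79}{8} - \frac{83^{2}}{8} + \frac{33}{8} \cdot 83} + \frac{12398}{-1377} = - \frac{42492}{\frac{79}{8} - \frac{6889}{8} + \frac{2739}{8}} + 12398 \left(- \frac{1}{1377}\right) = - \frac{42492}{\frac{79}{8} - \frac{6889}{8} + \frac{2739}{8}} - \frac{12398}{1377} = - \frac{42492}{- \frac{4071}{8}} - \frac{12398}{1377} = \left(-42492\right) \left(- \frac{8}{4071}\right) - \frac{12398}{1377} = \frac{113312}{1357} - \frac{12398}{1377} = \frac{139206538}{1868589}$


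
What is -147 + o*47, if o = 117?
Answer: 5352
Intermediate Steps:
-147 + o*47 = -147 + 117*47 = -147 + 5499 = 5352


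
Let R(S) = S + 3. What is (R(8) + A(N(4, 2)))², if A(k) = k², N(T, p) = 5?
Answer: 1296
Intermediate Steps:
R(S) = 3 + S
(R(8) + A(N(4, 2)))² = ((3 + 8) + 5²)² = (11 + 25)² = 36² = 1296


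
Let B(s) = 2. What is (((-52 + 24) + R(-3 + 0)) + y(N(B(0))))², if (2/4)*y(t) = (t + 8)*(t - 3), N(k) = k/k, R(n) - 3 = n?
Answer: 4096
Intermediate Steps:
R(n) = 3 + n
N(k) = 1
y(t) = 2*(-3 + t)*(8 + t) (y(t) = 2*((t + 8)*(t - 3)) = 2*((8 + t)*(-3 + t)) = 2*((-3 + t)*(8 + t)) = 2*(-3 + t)*(8 + t))
(((-52 + 24) + R(-3 + 0)) + y(N(B(0))))² = (((-52 + 24) + (3 + (-3 + 0))) + (-48 + 2*1² + 10*1))² = ((-28 + (3 - 3)) + (-48 + 2*1 + 10))² = ((-28 + 0) + (-48 + 2 + 10))² = (-28 - 36)² = (-64)² = 4096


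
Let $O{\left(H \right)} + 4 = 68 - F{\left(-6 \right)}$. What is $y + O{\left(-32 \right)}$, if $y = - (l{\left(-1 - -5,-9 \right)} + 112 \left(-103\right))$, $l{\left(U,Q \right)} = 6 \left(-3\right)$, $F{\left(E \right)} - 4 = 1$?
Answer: $11613$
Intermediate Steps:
$F{\left(E \right)} = 5$ ($F{\left(E \right)} = 4 + 1 = 5$)
$O{\left(H \right)} = 59$ ($O{\left(H \right)} = -4 + \left(68 - 5\right) = -4 + 63 = 59$)
$l{\left(U,Q \right)} = -18$
$y = 11554$ ($y = - (-18 + 112 \left(-103\right)) = - (-18 - 11536) = \left(-1\right) \left(-11554\right) = 11554$)
$y + O{\left(-32 \right)} = 11554 + 59 = 11613$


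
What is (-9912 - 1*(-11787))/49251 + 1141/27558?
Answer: 35955547/452419686 ≈ 0.079474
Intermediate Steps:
(-9912 - 1*(-11787))/49251 + 1141/27558 = (-9912 + 11787)*(1/49251) + 1141*(1/27558) = 1875*(1/49251) + 1141/27558 = 625/16417 + 1141/27558 = 35955547/452419686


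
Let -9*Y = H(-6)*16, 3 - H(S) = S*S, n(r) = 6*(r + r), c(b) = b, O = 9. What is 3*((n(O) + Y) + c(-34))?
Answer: 398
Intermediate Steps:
n(r) = 12*r (n(r) = 6*(2*r) = 12*r)
H(S) = 3 - S² (H(S) = 3 - S*S = 3 - S²)
Y = 176/3 (Y = -(3 - 1*(-6)²)*16/9 = -(3 - 1*36)*16/9 = -(3 - 36)*16/9 = -(-11)*16/3 = -⅑*(-528) = 176/3 ≈ 58.667)
3*((n(O) + Y) + c(-34)) = 3*((12*9 + 176/3) - 34) = 3*((108 + 176/3) - 34) = 3*(500/3 - 34) = 3*(398/3) = 398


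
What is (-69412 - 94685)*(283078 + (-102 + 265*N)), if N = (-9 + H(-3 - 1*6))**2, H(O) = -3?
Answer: -52697454192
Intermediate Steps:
N = 144 (N = (-9 - 3)**2 = (-12)**2 = 144)
(-69412 - 94685)*(283078 + (-102 + 265*N)) = (-69412 - 94685)*(283078 + (-102 + 265*144)) = -164097*(283078 + (-102 + 38160)) = -164097*(283078 + 38058) = -164097*321136 = -52697454192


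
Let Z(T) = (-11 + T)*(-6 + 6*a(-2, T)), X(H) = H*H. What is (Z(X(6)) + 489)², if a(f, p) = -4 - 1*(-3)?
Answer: 35721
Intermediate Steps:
a(f, p) = -1 (a(f, p) = -4 + 3 = -1)
X(H) = H²
Z(T) = 132 - 12*T (Z(T) = (-11 + T)*(-6 + 6*(-1)) = (-11 + T)*(-6 - 6) = (-11 + T)*(-12) = 132 - 12*T)
(Z(X(6)) + 489)² = ((132 - 12*6²) + 489)² = ((132 - 12*36) + 489)² = ((132 - 432) + 489)² = (-300 + 489)² = 189² = 35721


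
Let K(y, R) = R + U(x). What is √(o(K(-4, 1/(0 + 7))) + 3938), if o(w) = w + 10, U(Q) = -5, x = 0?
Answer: √193214/7 ≈ 62.794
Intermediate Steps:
K(y, R) = -5 + R (K(y, R) = R - 5 = -5 + R)
o(w) = 10 + w
√(o(K(-4, 1/(0 + 7))) + 3938) = √((10 + (-5 + 1/(0 + 7))) + 3938) = √((10 + (-5 + 1/7)) + 3938) = √((10 + (-5 + ⅐)) + 3938) = √((10 - 34/7) + 3938) = √(36/7 + 3938) = √(27602/7) = √193214/7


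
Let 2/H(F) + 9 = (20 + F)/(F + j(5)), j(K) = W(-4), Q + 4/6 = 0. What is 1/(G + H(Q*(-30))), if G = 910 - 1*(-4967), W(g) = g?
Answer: 13/76397 ≈ 0.00017016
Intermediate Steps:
Q = -⅔ (Q = -⅔ + 0 = -⅔ ≈ -0.66667)
j(K) = -4
G = 5877 (G = 910 + 4967 = 5877)
H(F) = 2/(-9 + (20 + F)/(-4 + F)) (H(F) = 2/(-9 + (20 + F)/(F - 4)) = 2/(-9 + (20 + F)/(-4 + F)))
1/(G + H(Q*(-30))) = 1/(5877 + (4 - (-2)*(-30)/3)/(4*(-7 - ⅔*(-30)))) = 1/(5877 + (4 - 1*20)/(4*(-7 + 20))) = 1/(5877 + (¼)*(4 - 20)/13) = 1/(5877 + (¼)*(1/13)*(-16)) = 1/(5877 - 4/13) = 1/(76397/13) = 13/76397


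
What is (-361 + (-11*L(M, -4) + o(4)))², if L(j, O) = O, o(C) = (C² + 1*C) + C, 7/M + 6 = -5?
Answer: 85849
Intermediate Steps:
M = -7/11 (M = 7/(-6 - 5) = 7/(-11) = 7*(-1/11) = -7/11 ≈ -0.63636)
o(C) = C² + 2*C (o(C) = (C² + C) + C = (C + C²) + C = C² + 2*C)
(-361 + (-11*L(M, -4) + o(4)))² = (-361 + (-11*(-4) + 4*(2 + 4)))² = (-361 + (44 + 4*6))² = (-361 + (44 + 24))² = (-361 + 68)² = (-293)² = 85849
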